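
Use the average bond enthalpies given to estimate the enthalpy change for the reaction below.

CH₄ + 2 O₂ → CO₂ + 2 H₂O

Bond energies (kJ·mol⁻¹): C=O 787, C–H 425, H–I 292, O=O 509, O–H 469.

ΔH ≈ −732 kJ

Bonds broken (reactants):
  C–H: 4 × 425 = 1700
  O=O: 2 × 509 = 1018
  Σ(broken) = 2718 kJ
Bonds formed (products):
  C=O: 2 × 787 = 1574
  O–H: 4 × 469 = 1876
  Σ(formed) = 3450 kJ
ΔH = Σ(broken) − Σ(formed) = 2718 − 3450 = −732 kJ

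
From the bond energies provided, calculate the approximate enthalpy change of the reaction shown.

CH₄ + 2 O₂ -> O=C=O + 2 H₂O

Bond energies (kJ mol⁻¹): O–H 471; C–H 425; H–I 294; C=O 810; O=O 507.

Bonds broken (reactants):
  C–H: 4 × 425 = 1700
  O=O: 2 × 507 = 1014
  Σ(broken) = 2714 kJ
Bonds formed (products):
  C=O: 2 × 810 = 1620
  O–H: 4 × 471 = 1884
  Σ(formed) = 3504 kJ
ΔH = Σ(broken) − Σ(formed) = 2714 − 3504 = −790 kJ

ΔH ≈ −790 kJ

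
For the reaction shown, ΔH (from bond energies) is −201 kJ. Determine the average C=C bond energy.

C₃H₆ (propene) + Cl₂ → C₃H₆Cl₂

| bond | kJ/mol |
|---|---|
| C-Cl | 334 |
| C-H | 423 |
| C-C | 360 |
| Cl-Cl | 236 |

D(C=C) ≈ 591 kJ/mol

Let D be the C=C bond energy.
Σ(broken) = 1×360 + 6×423 + 1×D + 1×236 = 3134 + D
Σ(formed) = 2×360 + 2×334 + 6×423 = 3926
ΔH = Σ(broken) − Σ(formed) = (3134 + D) − (3926) = −792 + D
Setting this equal to −201 kJ gives D = 591 kJ/mol.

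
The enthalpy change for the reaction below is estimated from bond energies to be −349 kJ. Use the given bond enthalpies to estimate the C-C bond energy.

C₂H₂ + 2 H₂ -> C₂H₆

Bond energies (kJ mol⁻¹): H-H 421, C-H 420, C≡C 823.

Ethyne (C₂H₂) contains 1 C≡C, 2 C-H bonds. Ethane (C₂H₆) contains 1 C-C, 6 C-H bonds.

Let D be the C-C bond energy.
Σ(broken) = 1×823 + 2×420 + 2×421 = 2505
Σ(formed) = 1×D + 6×420 = 2520 + D
ΔH = Σ(broken) − Σ(formed) = (2505) − (2520 + D) = −15 − D
Setting this equal to −349 kJ gives D = 334 kJ/mol.

D(C-C) ≈ 334 kJ/mol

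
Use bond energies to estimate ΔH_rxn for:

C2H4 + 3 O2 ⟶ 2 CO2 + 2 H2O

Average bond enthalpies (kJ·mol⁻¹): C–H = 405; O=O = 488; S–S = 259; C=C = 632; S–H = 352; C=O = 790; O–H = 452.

Bonds broken (reactants):
  C–H: 4 × 405 = 1620
  C=C: 1 × 632 = 632
  O=O: 3 × 488 = 1464
  Σ(broken) = 3716 kJ
Bonds formed (products):
  C=O: 4 × 790 = 3160
  O–H: 4 × 452 = 1808
  Σ(formed) = 4968 kJ
ΔH = Σ(broken) − Σ(formed) = 3716 − 4968 = −1252 kJ

ΔH ≈ −1252 kJ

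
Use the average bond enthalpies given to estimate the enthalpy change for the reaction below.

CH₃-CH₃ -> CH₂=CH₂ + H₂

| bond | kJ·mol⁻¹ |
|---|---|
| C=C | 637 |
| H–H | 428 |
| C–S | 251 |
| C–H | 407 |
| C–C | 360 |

Bonds broken (reactants):
  C–C: 1 × 360 = 360
  C–H: 6 × 407 = 2442
  Σ(broken) = 2802 kJ
Bonds formed (products):
  C–H: 4 × 407 = 1628
  C=C: 1 × 637 = 637
  H–H: 1 × 428 = 428
  Σ(formed) = 2693 kJ
ΔH = Σ(broken) − Σ(formed) = 2802 − 2693 = +109 kJ

ΔH ≈ +109 kJ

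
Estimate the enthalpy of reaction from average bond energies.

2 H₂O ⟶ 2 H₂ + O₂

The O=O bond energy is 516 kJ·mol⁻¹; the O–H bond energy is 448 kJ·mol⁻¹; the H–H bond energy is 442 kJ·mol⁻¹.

Bonds broken (reactants):
  O–H: 4 × 448 = 1792
  Σ(broken) = 1792 kJ
Bonds formed (products):
  H–H: 2 × 442 = 884
  O=O: 1 × 516 = 516
  Σ(formed) = 1400 kJ
ΔH = Σ(broken) − Σ(formed) = 1792 − 1400 = +392 kJ

ΔH ≈ +392 kJ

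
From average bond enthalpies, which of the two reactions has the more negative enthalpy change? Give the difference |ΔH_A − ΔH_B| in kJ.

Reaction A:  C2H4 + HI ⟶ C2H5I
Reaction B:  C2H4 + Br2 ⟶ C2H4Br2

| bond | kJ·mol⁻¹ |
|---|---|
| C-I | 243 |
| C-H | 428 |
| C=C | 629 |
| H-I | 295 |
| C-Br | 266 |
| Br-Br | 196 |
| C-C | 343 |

Reaction A:
  Bonds broken (reactants):
    C-H: 4 × 428 = 1712
    C=C: 1 × 629 = 629
    H-I: 1 × 295 = 295
    Σ(broken) = 2636 kJ
  Bonds formed (products):
    C-C: 1 × 343 = 343
    C-H: 5 × 428 = 2140
    C-I: 1 × 243 = 243
    Σ(formed) = 2726 kJ
  ΔH_A = 2636 − 2726 = −90 kJ
Reaction B:
  Bonds broken (reactants):
    Br-Br: 1 × 196 = 196
    C-H: 4 × 428 = 1712
    C=C: 1 × 629 = 629
    Σ(broken) = 2537 kJ
  Bonds formed (products):
    C-Br: 2 × 266 = 532
    C-C: 1 × 343 = 343
    C-H: 4 × 428 = 1712
    Σ(formed) = 2587 kJ
  ΔH_B = 2537 − 2587 = −50 kJ
ΔH_A − ΔH_B = −40 kJ, so reaction A has the more negative ΔH; |ΔH_A − ΔH_B| = 40 kJ.

Reaction A, by 40 kJ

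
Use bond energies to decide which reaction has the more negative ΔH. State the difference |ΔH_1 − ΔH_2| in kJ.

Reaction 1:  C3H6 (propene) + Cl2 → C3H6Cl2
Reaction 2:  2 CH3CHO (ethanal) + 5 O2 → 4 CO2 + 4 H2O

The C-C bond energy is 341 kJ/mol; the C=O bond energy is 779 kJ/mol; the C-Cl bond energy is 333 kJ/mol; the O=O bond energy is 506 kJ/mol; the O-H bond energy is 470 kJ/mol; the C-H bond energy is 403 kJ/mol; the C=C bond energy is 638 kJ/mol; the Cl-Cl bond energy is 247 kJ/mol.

Reaction 2, by 1876 kJ

Reaction 1:
  Bonds broken (reactants):
    C-C: 1 × 341 = 341
    C-H: 6 × 403 = 2418
    C=C: 1 × 638 = 638
    Cl-Cl: 1 × 247 = 247
    Σ(broken) = 3644 kJ
  Bonds formed (products):
    C-C: 2 × 341 = 682
    C-Cl: 2 × 333 = 666
    C-H: 6 × 403 = 2418
    Σ(formed) = 3766 kJ
  ΔH_1 = 3644 − 3766 = −122 kJ
Reaction 2:
  Bonds broken (reactants):
    C-C: 2 × 341 = 682
    C-H: 8 × 403 = 3224
    C=O: 2 × 779 = 1558
    O=O: 5 × 506 = 2530
    Σ(broken) = 7994 kJ
  Bonds formed (products):
    C=O: 8 × 779 = 6232
    O-H: 8 × 470 = 3760
    Σ(formed) = 9992 kJ
  ΔH_2 = 7994 − 9992 = −1998 kJ
ΔH_1 − ΔH_2 = +1876 kJ, so reaction 2 has the more negative ΔH; |ΔH_1 − ΔH_2| = 1876 kJ.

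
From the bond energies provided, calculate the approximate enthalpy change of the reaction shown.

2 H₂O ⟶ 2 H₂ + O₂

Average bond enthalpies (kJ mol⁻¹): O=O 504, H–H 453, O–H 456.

ΔH ≈ +414 kJ

Bonds broken (reactants):
  O–H: 4 × 456 = 1824
  Σ(broken) = 1824 kJ
Bonds formed (products):
  H–H: 2 × 453 = 906
  O=O: 1 × 504 = 504
  Σ(formed) = 1410 kJ
ΔH = Σ(broken) − Σ(formed) = 1824 − 1410 = +414 kJ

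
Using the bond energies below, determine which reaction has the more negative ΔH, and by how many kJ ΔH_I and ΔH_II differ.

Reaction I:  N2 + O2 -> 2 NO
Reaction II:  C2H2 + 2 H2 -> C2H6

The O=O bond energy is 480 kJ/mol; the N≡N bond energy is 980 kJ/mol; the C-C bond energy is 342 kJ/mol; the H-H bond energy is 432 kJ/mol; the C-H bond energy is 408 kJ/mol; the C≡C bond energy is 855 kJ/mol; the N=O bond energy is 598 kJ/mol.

Reaction I:
  Bonds broken (reactants):
    N≡N: 1 × 980 = 980
    O=O: 1 × 480 = 480
    Σ(broken) = 1460 kJ
  Bonds formed (products):
    N=O: 2 × 598 = 1196
    Σ(formed) = 1196 kJ
  ΔH_I = 1460 − 1196 = +264 kJ
Reaction II:
  Bonds broken (reactants):
    C≡C: 1 × 855 = 855
    C-H: 2 × 408 = 816
    H-H: 2 × 432 = 864
    Σ(broken) = 2535 kJ
  Bonds formed (products):
    C-C: 1 × 342 = 342
    C-H: 6 × 408 = 2448
    Σ(formed) = 2790 kJ
  ΔH_II = 2535 − 2790 = −255 kJ
ΔH_I − ΔH_II = +519 kJ, so reaction II has the more negative ΔH; |ΔH_I − ΔH_II| = 519 kJ.

Reaction II, by 519 kJ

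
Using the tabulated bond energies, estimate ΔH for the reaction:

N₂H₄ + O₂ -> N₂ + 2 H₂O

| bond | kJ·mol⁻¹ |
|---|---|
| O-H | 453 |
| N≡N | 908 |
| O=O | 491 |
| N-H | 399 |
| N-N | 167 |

ΔH ≈ −466 kJ

Bonds broken (reactants):
  N-H: 4 × 399 = 1596
  N-N: 1 × 167 = 167
  O=O: 1 × 491 = 491
  Σ(broken) = 2254 kJ
Bonds formed (products):
  N≡N: 1 × 908 = 908
  O-H: 4 × 453 = 1812
  Σ(formed) = 2720 kJ
ΔH = Σ(broken) − Σ(formed) = 2254 − 2720 = −466 kJ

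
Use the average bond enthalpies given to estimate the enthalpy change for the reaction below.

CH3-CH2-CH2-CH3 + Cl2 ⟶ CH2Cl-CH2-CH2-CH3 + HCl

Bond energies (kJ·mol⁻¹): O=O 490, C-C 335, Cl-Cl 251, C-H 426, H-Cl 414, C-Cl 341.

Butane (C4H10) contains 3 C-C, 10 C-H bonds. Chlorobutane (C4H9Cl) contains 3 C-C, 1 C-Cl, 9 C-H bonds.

Bonds broken (reactants):
  C-C: 3 × 335 = 1005
  C-H: 10 × 426 = 4260
  Cl-Cl: 1 × 251 = 251
  Σ(broken) = 5516 kJ
Bonds formed (products):
  C-C: 3 × 335 = 1005
  C-Cl: 1 × 341 = 341
  C-H: 9 × 426 = 3834
  H-Cl: 1 × 414 = 414
  Σ(formed) = 5594 kJ
ΔH = Σ(broken) − Σ(formed) = 5516 − 5594 = −78 kJ

ΔH ≈ −78 kJ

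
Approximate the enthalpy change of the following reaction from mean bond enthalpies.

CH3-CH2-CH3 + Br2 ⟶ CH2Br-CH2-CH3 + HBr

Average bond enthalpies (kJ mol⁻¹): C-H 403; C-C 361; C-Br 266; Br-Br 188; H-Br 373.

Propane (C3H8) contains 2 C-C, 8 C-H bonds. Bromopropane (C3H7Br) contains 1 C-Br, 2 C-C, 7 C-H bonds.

ΔH ≈ −48 kJ

Bonds broken (reactants):
  Br-Br: 1 × 188 = 188
  C-C: 2 × 361 = 722
  C-H: 8 × 403 = 3224
  Σ(broken) = 4134 kJ
Bonds formed (products):
  C-Br: 1 × 266 = 266
  C-C: 2 × 361 = 722
  C-H: 7 × 403 = 2821
  H-Br: 1 × 373 = 373
  Σ(formed) = 4182 kJ
ΔH = Σ(broken) − Σ(formed) = 4134 − 4182 = −48 kJ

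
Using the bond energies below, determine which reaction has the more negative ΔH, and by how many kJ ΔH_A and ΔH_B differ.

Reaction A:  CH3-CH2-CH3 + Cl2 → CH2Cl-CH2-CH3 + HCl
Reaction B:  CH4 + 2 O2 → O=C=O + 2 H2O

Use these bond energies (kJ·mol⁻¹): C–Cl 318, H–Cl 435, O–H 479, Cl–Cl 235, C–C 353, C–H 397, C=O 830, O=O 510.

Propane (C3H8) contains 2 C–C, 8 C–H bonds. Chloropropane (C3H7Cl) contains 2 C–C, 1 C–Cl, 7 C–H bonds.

Reaction A:
  Bonds broken (reactants):
    C–C: 2 × 353 = 706
    C–H: 8 × 397 = 3176
    Cl–Cl: 1 × 235 = 235
    Σ(broken) = 4117 kJ
  Bonds formed (products):
    C–C: 2 × 353 = 706
    C–Cl: 1 × 318 = 318
    C–H: 7 × 397 = 2779
    H–Cl: 1 × 435 = 435
    Σ(formed) = 4238 kJ
  ΔH_A = 4117 − 4238 = −121 kJ
Reaction B:
  Bonds broken (reactants):
    C–H: 4 × 397 = 1588
    O=O: 2 × 510 = 1020
    Σ(broken) = 2608 kJ
  Bonds formed (products):
    C=O: 2 × 830 = 1660
    O–H: 4 × 479 = 1916
    Σ(formed) = 3576 kJ
  ΔH_B = 2608 − 3576 = −968 kJ
ΔH_A − ΔH_B = +847 kJ, so reaction B has the more negative ΔH; |ΔH_A − ΔH_B| = 847 kJ.

Reaction B, by 847 kJ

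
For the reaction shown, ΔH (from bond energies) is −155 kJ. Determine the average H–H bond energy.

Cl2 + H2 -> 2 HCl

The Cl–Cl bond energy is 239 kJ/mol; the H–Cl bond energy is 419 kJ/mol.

Let D be the H–H bond energy.
Σ(broken) = 1×239 + 1×D = 239 + D
Σ(formed) = 2×419 = 838
ΔH = Σ(broken) − Σ(formed) = (239 + D) − (838) = −599 + D
Setting this equal to −155 kJ gives D = 444 kJ/mol.

D(H–H) ≈ 444 kJ/mol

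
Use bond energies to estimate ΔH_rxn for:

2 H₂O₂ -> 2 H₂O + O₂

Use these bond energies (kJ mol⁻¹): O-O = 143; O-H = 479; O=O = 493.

ΔH ≈ −207 kJ

Bonds broken (reactants):
  O-H: 4 × 479 = 1916
  O-O: 2 × 143 = 286
  Σ(broken) = 2202 kJ
Bonds formed (products):
  O-H: 4 × 479 = 1916
  O=O: 1 × 493 = 493
  Σ(formed) = 2409 kJ
ΔH = Σ(broken) − Σ(formed) = 2202 − 2409 = −207 kJ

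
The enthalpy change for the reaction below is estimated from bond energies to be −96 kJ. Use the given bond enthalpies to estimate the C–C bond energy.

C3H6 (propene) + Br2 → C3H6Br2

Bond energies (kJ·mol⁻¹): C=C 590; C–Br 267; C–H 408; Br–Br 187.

D(C–C) ≈ 339 kJ/mol

Let D be the C–C bond energy.
Σ(broken) = 1×187 + 1×D + 6×408 + 1×590 = 3225 + D
Σ(formed) = 2×267 + 2×D + 6×408 = 2982 + 2D
ΔH = Σ(broken) − Σ(formed) = (3225 + D) − (2982 + 2D) = +243 − D
Setting this equal to −96 kJ gives D = 339 kJ/mol.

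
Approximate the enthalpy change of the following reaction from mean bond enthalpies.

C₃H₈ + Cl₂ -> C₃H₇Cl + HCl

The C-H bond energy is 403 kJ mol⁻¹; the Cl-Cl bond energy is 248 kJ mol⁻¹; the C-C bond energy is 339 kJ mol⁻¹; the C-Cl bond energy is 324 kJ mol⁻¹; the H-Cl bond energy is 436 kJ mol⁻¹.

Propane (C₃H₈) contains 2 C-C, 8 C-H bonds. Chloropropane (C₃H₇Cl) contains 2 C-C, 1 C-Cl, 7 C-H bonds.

Bonds broken (reactants):
  C-C: 2 × 339 = 678
  C-H: 8 × 403 = 3224
  Cl-Cl: 1 × 248 = 248
  Σ(broken) = 4150 kJ
Bonds formed (products):
  C-C: 2 × 339 = 678
  C-Cl: 1 × 324 = 324
  C-H: 7 × 403 = 2821
  H-Cl: 1 × 436 = 436
  Σ(formed) = 4259 kJ
ΔH = Σ(broken) − Σ(formed) = 4150 − 4259 = −109 kJ

ΔH ≈ −109 kJ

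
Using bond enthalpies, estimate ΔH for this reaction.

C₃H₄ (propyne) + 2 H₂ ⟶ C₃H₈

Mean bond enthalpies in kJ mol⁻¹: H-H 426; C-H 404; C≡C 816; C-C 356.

Bonds broken (reactants):
  C≡C: 1 × 816 = 816
  C-C: 1 × 356 = 356
  C-H: 4 × 404 = 1616
  H-H: 2 × 426 = 852
  Σ(broken) = 3640 kJ
Bonds formed (products):
  C-C: 2 × 356 = 712
  C-H: 8 × 404 = 3232
  Σ(formed) = 3944 kJ
ΔH = Σ(broken) − Σ(formed) = 3640 − 3944 = −304 kJ

ΔH ≈ −304 kJ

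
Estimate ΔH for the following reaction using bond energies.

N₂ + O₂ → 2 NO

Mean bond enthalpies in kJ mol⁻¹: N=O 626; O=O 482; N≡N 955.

ΔH ≈ +185 kJ

Bonds broken (reactants):
  N≡N: 1 × 955 = 955
  O=O: 1 × 482 = 482
  Σ(broken) = 1437 kJ
Bonds formed (products):
  N=O: 2 × 626 = 1252
  Σ(formed) = 1252 kJ
ΔH = Σ(broken) − Σ(formed) = 1437 − 1252 = +185 kJ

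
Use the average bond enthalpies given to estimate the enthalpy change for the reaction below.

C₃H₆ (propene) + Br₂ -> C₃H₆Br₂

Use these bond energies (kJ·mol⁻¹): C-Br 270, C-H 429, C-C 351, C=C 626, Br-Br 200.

Bonds broken (reactants):
  Br-Br: 1 × 200 = 200
  C-C: 1 × 351 = 351
  C-H: 6 × 429 = 2574
  C=C: 1 × 626 = 626
  Σ(broken) = 3751 kJ
Bonds formed (products):
  C-Br: 2 × 270 = 540
  C-C: 2 × 351 = 702
  C-H: 6 × 429 = 2574
  Σ(formed) = 3816 kJ
ΔH = Σ(broken) − Σ(formed) = 3751 − 3816 = −65 kJ

ΔH ≈ −65 kJ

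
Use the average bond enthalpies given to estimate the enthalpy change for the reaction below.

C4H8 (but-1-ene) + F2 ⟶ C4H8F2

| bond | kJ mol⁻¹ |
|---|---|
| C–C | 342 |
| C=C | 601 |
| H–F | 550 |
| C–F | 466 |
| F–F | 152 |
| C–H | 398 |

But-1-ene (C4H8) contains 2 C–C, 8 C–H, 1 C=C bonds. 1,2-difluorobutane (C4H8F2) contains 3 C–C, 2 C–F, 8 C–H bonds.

Bonds broken (reactants):
  C–C: 2 × 342 = 684
  C–H: 8 × 398 = 3184
  C=C: 1 × 601 = 601
  F–F: 1 × 152 = 152
  Σ(broken) = 4621 kJ
Bonds formed (products):
  C–C: 3 × 342 = 1026
  C–F: 2 × 466 = 932
  C–H: 8 × 398 = 3184
  Σ(formed) = 5142 kJ
ΔH = Σ(broken) − Σ(formed) = 4621 − 5142 = −521 kJ

ΔH ≈ −521 kJ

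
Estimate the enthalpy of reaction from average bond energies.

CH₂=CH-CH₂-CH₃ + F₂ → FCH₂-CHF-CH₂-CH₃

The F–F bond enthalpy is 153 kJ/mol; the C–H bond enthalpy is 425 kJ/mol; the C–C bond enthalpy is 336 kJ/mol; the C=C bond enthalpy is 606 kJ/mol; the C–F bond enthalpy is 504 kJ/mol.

ΔH ≈ −585 kJ

Bonds broken (reactants):
  C–C: 2 × 336 = 672
  C–H: 8 × 425 = 3400
  C=C: 1 × 606 = 606
  F–F: 1 × 153 = 153
  Σ(broken) = 4831 kJ
Bonds formed (products):
  C–C: 3 × 336 = 1008
  C–F: 2 × 504 = 1008
  C–H: 8 × 425 = 3400
  Σ(formed) = 5416 kJ
ΔH = Σ(broken) − Σ(formed) = 4831 − 5416 = −585 kJ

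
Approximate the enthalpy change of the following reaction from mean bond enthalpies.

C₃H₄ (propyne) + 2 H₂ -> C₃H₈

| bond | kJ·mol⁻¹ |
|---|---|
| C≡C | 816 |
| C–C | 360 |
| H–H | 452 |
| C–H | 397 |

Bonds broken (reactants):
  C≡C: 1 × 816 = 816
  C–C: 1 × 360 = 360
  C–H: 4 × 397 = 1588
  H–H: 2 × 452 = 904
  Σ(broken) = 3668 kJ
Bonds formed (products):
  C–C: 2 × 360 = 720
  C–H: 8 × 397 = 3176
  Σ(formed) = 3896 kJ
ΔH = Σ(broken) − Σ(formed) = 3668 − 3896 = −228 kJ

ΔH ≈ −228 kJ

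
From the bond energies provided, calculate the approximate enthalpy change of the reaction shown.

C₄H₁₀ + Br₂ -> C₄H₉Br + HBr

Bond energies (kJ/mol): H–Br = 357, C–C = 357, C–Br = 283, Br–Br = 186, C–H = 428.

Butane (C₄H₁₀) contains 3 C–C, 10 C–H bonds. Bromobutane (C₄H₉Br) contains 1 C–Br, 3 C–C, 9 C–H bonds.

Bonds broken (reactants):
  Br–Br: 1 × 186 = 186
  C–C: 3 × 357 = 1071
  C–H: 10 × 428 = 4280
  Σ(broken) = 5537 kJ
Bonds formed (products):
  C–Br: 1 × 283 = 283
  C–C: 3 × 357 = 1071
  C–H: 9 × 428 = 3852
  H–Br: 1 × 357 = 357
  Σ(formed) = 5563 kJ
ΔH = Σ(broken) − Σ(formed) = 5537 − 5563 = −26 kJ

ΔH ≈ −26 kJ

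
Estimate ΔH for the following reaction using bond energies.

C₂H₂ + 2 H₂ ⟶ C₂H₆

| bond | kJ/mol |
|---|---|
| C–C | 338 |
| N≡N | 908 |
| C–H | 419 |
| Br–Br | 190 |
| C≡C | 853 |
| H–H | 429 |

ΔH ≈ −303 kJ

Bonds broken (reactants):
  C≡C: 1 × 853 = 853
  C–H: 2 × 419 = 838
  H–H: 2 × 429 = 858
  Σ(broken) = 2549 kJ
Bonds formed (products):
  C–C: 1 × 338 = 338
  C–H: 6 × 419 = 2514
  Σ(formed) = 2852 kJ
ΔH = Σ(broken) − Σ(formed) = 2549 − 2852 = −303 kJ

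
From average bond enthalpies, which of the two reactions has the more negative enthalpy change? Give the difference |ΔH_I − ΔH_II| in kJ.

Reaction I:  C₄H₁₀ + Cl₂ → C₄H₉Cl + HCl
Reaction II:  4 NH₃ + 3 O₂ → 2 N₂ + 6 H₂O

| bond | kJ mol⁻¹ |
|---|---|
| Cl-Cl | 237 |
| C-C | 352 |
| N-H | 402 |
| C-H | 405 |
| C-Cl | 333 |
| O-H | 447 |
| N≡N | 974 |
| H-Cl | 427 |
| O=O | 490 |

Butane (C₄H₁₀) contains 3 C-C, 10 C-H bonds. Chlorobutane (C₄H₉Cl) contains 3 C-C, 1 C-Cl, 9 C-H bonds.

Reaction II, by 900 kJ

Reaction I:
  Bonds broken (reactants):
    C-C: 3 × 352 = 1056
    C-H: 10 × 405 = 4050
    Cl-Cl: 1 × 237 = 237
    Σ(broken) = 5343 kJ
  Bonds formed (products):
    C-C: 3 × 352 = 1056
    C-Cl: 1 × 333 = 333
    C-H: 9 × 405 = 3645
    H-Cl: 1 × 427 = 427
    Σ(formed) = 5461 kJ
  ΔH_I = 5343 − 5461 = −118 kJ
Reaction II:
  Bonds broken (reactants):
    N-H: 12 × 402 = 4824
    O=O: 3 × 490 = 1470
    Σ(broken) = 6294 kJ
  Bonds formed (products):
    N≡N: 2 × 974 = 1948
    O-H: 12 × 447 = 5364
    Σ(formed) = 7312 kJ
  ΔH_II = 6294 − 7312 = −1018 kJ
ΔH_I − ΔH_II = +900 kJ, so reaction II has the more negative ΔH; |ΔH_I − ΔH_II| = 900 kJ.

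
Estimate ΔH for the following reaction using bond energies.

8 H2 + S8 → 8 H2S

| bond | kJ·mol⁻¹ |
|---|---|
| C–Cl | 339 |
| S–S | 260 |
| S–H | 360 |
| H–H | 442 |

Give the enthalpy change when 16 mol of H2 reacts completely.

ΔH = −288 kJ

Bonds broken (reactants):
  H–H: 8 × 442 = 3536
  S–S: 8 × 260 = 2080
  Σ(broken) = 5616 kJ
Bonds formed (products):
  S–H: 16 × 360 = 5760
  Σ(formed) = 5760 kJ
ΔH = Σ(broken) − Σ(formed) = 5616 − 5760 = −144 kJ
For 2× the reaction as written: 2 × (−144) = −288 kJ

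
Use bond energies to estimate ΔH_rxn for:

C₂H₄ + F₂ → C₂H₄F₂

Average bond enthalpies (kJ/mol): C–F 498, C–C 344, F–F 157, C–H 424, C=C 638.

Bonds broken (reactants):
  C–H: 4 × 424 = 1696
  C=C: 1 × 638 = 638
  F–F: 1 × 157 = 157
  Σ(broken) = 2491 kJ
Bonds formed (products):
  C–C: 1 × 344 = 344
  C–F: 2 × 498 = 996
  C–H: 4 × 424 = 1696
  Σ(formed) = 3036 kJ
ΔH = Σ(broken) − Σ(formed) = 2491 − 3036 = −545 kJ

ΔH ≈ −545 kJ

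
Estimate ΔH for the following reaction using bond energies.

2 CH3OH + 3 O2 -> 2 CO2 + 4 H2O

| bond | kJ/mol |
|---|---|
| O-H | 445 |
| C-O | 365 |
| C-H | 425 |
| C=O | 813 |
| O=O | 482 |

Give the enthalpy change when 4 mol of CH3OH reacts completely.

ΔH = −2392 kJ

Bonds broken (reactants):
  C-H: 6 × 425 = 2550
  C-O: 2 × 365 = 730
  O-H: 2 × 445 = 890
  O=O: 3 × 482 = 1446
  Σ(broken) = 5616 kJ
Bonds formed (products):
  C=O: 4 × 813 = 3252
  O-H: 8 × 445 = 3560
  Σ(formed) = 6812 kJ
ΔH = Σ(broken) − Σ(formed) = 5616 − 6812 = −1196 kJ
For 2× the reaction as written: 2 × (−1196) = −2392 kJ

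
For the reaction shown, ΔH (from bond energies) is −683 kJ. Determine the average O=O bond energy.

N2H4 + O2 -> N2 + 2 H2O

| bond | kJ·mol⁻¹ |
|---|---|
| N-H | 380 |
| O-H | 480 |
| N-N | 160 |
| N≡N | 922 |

Let D be the O=O bond energy.
Σ(broken) = 4×380 + 1×160 + 1×D = 1680 + D
Σ(formed) = 1×922 + 4×480 = 2842
ΔH = Σ(broken) − Σ(formed) = (1680 + D) − (2842) = −1162 + D
Setting this equal to −683 kJ gives D = 479 kJ/mol.

D(O=O) ≈ 479 kJ/mol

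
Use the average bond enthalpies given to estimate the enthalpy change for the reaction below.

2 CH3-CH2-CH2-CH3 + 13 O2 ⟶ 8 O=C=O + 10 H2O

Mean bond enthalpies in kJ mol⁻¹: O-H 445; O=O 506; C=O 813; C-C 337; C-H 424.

Bonds broken (reactants):
  C-C: 6 × 337 = 2022
  C-H: 20 × 424 = 8480
  O=O: 13 × 506 = 6578
  Σ(broken) = 17080 kJ
Bonds formed (products):
  C=O: 16 × 813 = 13008
  O-H: 20 × 445 = 8900
  Σ(formed) = 21908 kJ
ΔH = Σ(broken) − Σ(formed) = 17080 − 21908 = −4828 kJ

ΔH ≈ −4828 kJ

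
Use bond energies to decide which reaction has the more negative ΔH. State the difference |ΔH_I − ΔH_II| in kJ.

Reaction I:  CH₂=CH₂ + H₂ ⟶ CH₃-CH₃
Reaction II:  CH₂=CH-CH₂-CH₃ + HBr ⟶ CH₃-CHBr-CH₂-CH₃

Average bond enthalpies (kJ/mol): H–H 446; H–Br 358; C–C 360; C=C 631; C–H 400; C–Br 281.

Reaction I:
  Bonds broken (reactants):
    C–H: 4 × 400 = 1600
    C=C: 1 × 631 = 631
    H–H: 1 × 446 = 446
    Σ(broken) = 2677 kJ
  Bonds formed (products):
    C–C: 1 × 360 = 360
    C–H: 6 × 400 = 2400
    Σ(formed) = 2760 kJ
  ΔH_I = 2677 − 2760 = −83 kJ
Reaction II:
  Bonds broken (reactants):
    C–C: 2 × 360 = 720
    C–H: 8 × 400 = 3200
    C=C: 1 × 631 = 631
    H–Br: 1 × 358 = 358
    Σ(broken) = 4909 kJ
  Bonds formed (products):
    C–Br: 1 × 281 = 281
    C–C: 3 × 360 = 1080
    C–H: 9 × 400 = 3600
    Σ(formed) = 4961 kJ
  ΔH_II = 4909 − 4961 = −52 kJ
ΔH_I − ΔH_II = −31 kJ, so reaction I has the more negative ΔH; |ΔH_I − ΔH_II| = 31 kJ.

Reaction I, by 31 kJ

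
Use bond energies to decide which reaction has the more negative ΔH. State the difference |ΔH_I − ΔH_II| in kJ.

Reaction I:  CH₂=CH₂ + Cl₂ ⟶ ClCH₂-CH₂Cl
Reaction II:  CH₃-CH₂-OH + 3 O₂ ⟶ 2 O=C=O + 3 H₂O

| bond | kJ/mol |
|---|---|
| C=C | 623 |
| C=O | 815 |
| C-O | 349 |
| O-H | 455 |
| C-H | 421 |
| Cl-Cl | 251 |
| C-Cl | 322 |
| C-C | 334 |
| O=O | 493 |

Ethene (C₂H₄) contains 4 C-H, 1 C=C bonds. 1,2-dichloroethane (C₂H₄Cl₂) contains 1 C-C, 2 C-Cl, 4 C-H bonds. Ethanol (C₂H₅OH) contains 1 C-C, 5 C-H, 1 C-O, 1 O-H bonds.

Reaction I:
  Bonds broken (reactants):
    C-H: 4 × 421 = 1684
    C=C: 1 × 623 = 623
    Cl-Cl: 1 × 251 = 251
    Σ(broken) = 2558 kJ
  Bonds formed (products):
    C-C: 1 × 334 = 334
    C-Cl: 2 × 322 = 644
    C-H: 4 × 421 = 1684
    Σ(formed) = 2662 kJ
  ΔH_I = 2558 − 2662 = −104 kJ
Reaction II:
  Bonds broken (reactants):
    C-C: 1 × 334 = 334
    C-H: 5 × 421 = 2105
    C-O: 1 × 349 = 349
    O-H: 1 × 455 = 455
    O=O: 3 × 493 = 1479
    Σ(broken) = 4722 kJ
  Bonds formed (products):
    C=O: 4 × 815 = 3260
    O-H: 6 × 455 = 2730
    Σ(formed) = 5990 kJ
  ΔH_II = 4722 − 5990 = −1268 kJ
ΔH_I − ΔH_II = +1164 kJ, so reaction II has the more negative ΔH; |ΔH_I − ΔH_II| = 1164 kJ.

Reaction II, by 1164 kJ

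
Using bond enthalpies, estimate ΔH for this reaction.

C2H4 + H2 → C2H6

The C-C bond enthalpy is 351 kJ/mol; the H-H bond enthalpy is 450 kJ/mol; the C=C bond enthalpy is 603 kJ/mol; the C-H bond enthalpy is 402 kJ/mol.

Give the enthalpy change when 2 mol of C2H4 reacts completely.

ΔH = −204 kJ

Bonds broken (reactants):
  C-H: 4 × 402 = 1608
  C=C: 1 × 603 = 603
  H-H: 1 × 450 = 450
  Σ(broken) = 2661 kJ
Bonds formed (products):
  C-C: 1 × 351 = 351
  C-H: 6 × 402 = 2412
  Σ(formed) = 2763 kJ
ΔH = Σ(broken) − Σ(formed) = 2661 − 2763 = −102 kJ
For 2× the reaction as written: 2 × (−102) = −204 kJ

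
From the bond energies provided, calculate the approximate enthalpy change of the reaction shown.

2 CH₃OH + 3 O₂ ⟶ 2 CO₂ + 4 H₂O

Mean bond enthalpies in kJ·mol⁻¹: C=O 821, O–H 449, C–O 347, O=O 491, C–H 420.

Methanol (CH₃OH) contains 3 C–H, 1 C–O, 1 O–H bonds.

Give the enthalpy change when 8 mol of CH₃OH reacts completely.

Bonds broken (reactants):
  C–H: 6 × 420 = 2520
  C–O: 2 × 347 = 694
  O–H: 2 × 449 = 898
  O=O: 3 × 491 = 1473
  Σ(broken) = 5585 kJ
Bonds formed (products):
  C=O: 4 × 821 = 3284
  O–H: 8 × 449 = 3592
  Σ(formed) = 6876 kJ
ΔH = Σ(broken) − Σ(formed) = 5585 − 6876 = −1291 kJ
For 4× the reaction as written: 4 × (−1291) = −5164 kJ

ΔH = −5164 kJ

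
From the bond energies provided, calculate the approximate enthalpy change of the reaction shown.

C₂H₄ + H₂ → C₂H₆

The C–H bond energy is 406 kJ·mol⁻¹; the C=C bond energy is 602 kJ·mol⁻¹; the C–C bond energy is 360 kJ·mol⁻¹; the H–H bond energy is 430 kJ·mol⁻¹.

ΔH ≈ −140 kJ

Bonds broken (reactants):
  C–H: 4 × 406 = 1624
  C=C: 1 × 602 = 602
  H–H: 1 × 430 = 430
  Σ(broken) = 2656 kJ
Bonds formed (products):
  C–C: 1 × 360 = 360
  C–H: 6 × 406 = 2436
  Σ(formed) = 2796 kJ
ΔH = Σ(broken) − Σ(formed) = 2656 − 2796 = −140 kJ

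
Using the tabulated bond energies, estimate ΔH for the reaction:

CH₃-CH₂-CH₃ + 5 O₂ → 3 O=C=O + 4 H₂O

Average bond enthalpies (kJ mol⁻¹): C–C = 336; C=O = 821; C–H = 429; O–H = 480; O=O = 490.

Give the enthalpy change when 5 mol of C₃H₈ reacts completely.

ΔH = −11060 kJ

Bonds broken (reactants):
  C–C: 2 × 336 = 672
  C–H: 8 × 429 = 3432
  O=O: 5 × 490 = 2450
  Σ(broken) = 6554 kJ
Bonds formed (products):
  C=O: 6 × 821 = 4926
  O–H: 8 × 480 = 3840
  Σ(formed) = 8766 kJ
ΔH = Σ(broken) − Σ(formed) = 6554 − 8766 = −2212 kJ
For 5× the reaction as written: 5 × (−2212) = −11060 kJ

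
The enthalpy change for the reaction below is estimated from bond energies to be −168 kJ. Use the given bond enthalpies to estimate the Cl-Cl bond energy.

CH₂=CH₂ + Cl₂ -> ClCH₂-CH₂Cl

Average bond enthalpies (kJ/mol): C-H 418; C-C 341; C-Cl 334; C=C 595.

D(Cl-Cl) ≈ 246 kJ/mol

Let D be the Cl-Cl bond energy.
Σ(broken) = 4×418 + 1×595 + 1×D = 2267 + D
Σ(formed) = 1×341 + 2×334 + 4×418 = 2681
ΔH = Σ(broken) − Σ(formed) = (2267 + D) − (2681) = −414 + D
Setting this equal to −168 kJ gives D = 246 kJ/mol.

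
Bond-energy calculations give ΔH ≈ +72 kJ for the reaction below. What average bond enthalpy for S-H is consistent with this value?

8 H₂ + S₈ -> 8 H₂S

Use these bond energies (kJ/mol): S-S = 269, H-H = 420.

Let D be the S-H bond energy.
Σ(broken) = 8×420 + 8×269 = 5512
Σ(formed) = 16×D = 16D
ΔH = Σ(broken) − Σ(formed) = (5512) − (16D) = +5512 − 16D
Setting this equal to +72 kJ gives 16D = 5440, so D = 340 kJ/mol.

D(S-H) ≈ 340 kJ/mol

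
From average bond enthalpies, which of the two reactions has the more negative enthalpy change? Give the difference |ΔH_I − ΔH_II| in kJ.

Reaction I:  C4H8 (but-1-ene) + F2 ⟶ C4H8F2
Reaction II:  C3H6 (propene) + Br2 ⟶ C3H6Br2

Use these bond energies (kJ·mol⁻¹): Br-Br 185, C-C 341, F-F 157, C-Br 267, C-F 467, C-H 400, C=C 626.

Reaction I, by 428 kJ

Reaction I:
  Bonds broken (reactants):
    C-C: 2 × 341 = 682
    C-H: 8 × 400 = 3200
    C=C: 1 × 626 = 626
    F-F: 1 × 157 = 157
    Σ(broken) = 4665 kJ
  Bonds formed (products):
    C-C: 3 × 341 = 1023
    C-F: 2 × 467 = 934
    C-H: 8 × 400 = 3200
    Σ(formed) = 5157 kJ
  ΔH_I = 4665 − 5157 = −492 kJ
Reaction II:
  Bonds broken (reactants):
    Br-Br: 1 × 185 = 185
    C-C: 1 × 341 = 341
    C-H: 6 × 400 = 2400
    C=C: 1 × 626 = 626
    Σ(broken) = 3552 kJ
  Bonds formed (products):
    C-Br: 2 × 267 = 534
    C-C: 2 × 341 = 682
    C-H: 6 × 400 = 2400
    Σ(formed) = 3616 kJ
  ΔH_II = 3552 − 3616 = −64 kJ
ΔH_I − ΔH_II = −428 kJ, so reaction I has the more negative ΔH; |ΔH_I − ΔH_II| = 428 kJ.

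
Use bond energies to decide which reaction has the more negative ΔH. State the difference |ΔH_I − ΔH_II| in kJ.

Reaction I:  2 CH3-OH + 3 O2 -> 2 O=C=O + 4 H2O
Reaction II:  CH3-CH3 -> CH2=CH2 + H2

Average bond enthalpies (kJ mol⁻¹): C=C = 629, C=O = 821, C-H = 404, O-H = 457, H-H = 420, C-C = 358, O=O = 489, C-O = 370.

Reaction I:
  Bonds broken (reactants):
    C-H: 6 × 404 = 2424
    C-O: 2 × 370 = 740
    O-H: 2 × 457 = 914
    O=O: 3 × 489 = 1467
    Σ(broken) = 5545 kJ
  Bonds formed (products):
    C=O: 4 × 821 = 3284
    O-H: 8 × 457 = 3656
    Σ(formed) = 6940 kJ
  ΔH_I = 5545 − 6940 = −1395 kJ
Reaction II:
  Bonds broken (reactants):
    C-C: 1 × 358 = 358
    C-H: 6 × 404 = 2424
    Σ(broken) = 2782 kJ
  Bonds formed (products):
    C-H: 4 × 404 = 1616
    C=C: 1 × 629 = 629
    H-H: 1 × 420 = 420
    Σ(formed) = 2665 kJ
  ΔH_II = 2782 − 2665 = +117 kJ
ΔH_I − ΔH_II = −1512 kJ, so reaction I has the more negative ΔH; |ΔH_I − ΔH_II| = 1512 kJ.

Reaction I, by 1512 kJ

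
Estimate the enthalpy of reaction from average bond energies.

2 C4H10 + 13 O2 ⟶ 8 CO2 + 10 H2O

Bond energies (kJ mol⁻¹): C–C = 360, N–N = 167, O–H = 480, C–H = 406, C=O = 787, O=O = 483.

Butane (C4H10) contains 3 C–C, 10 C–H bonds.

Bonds broken (reactants):
  C–C: 6 × 360 = 2160
  C–H: 20 × 406 = 8120
  O=O: 13 × 483 = 6279
  Σ(broken) = 16559 kJ
Bonds formed (products):
  C=O: 16 × 787 = 12592
  O–H: 20 × 480 = 9600
  Σ(formed) = 22192 kJ
ΔH = Σ(broken) − Σ(formed) = 16559 − 22192 = −5633 kJ

ΔH ≈ −5633 kJ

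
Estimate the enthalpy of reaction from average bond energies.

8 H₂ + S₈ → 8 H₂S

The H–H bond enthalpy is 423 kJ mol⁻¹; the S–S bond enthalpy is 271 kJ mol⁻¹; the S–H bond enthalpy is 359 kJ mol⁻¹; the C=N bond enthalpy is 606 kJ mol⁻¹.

Bonds broken (reactants):
  H–H: 8 × 423 = 3384
  S–S: 8 × 271 = 2168
  Σ(broken) = 5552 kJ
Bonds formed (products):
  S–H: 16 × 359 = 5744
  Σ(formed) = 5744 kJ
ΔH = Σ(broken) − Σ(formed) = 5552 − 5744 = −192 kJ

ΔH ≈ −192 kJ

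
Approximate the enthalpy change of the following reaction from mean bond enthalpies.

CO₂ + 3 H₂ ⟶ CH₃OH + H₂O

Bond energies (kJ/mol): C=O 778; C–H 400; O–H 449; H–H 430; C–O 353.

Bonds broken (reactants):
  C=O: 2 × 778 = 1556
  H–H: 3 × 430 = 1290
  Σ(broken) = 2846 kJ
Bonds formed (products):
  C–H: 3 × 400 = 1200
  C–O: 1 × 353 = 353
  O–H: 3 × 449 = 1347
  Σ(formed) = 2900 kJ
ΔH = Σ(broken) − Σ(formed) = 2846 − 2900 = −54 kJ

ΔH ≈ −54 kJ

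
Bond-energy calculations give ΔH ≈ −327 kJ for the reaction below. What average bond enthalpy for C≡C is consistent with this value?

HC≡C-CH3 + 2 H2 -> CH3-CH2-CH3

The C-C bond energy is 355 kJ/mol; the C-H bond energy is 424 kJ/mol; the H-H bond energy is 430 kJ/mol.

Let D be the C≡C bond energy.
Σ(broken) = 1×D + 1×355 + 4×424 + 2×430 = 2911 + D
Σ(formed) = 2×355 + 8×424 = 4102
ΔH = Σ(broken) − Σ(formed) = (2911 + D) − (4102) = −1191 + D
Setting this equal to −327 kJ gives D = 864 kJ/mol.

D(C≡C) ≈ 864 kJ/mol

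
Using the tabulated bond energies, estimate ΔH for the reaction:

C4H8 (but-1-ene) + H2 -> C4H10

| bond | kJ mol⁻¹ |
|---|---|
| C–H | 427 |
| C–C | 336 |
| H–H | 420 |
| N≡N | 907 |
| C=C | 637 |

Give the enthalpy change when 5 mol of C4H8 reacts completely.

Bonds broken (reactants):
  C–C: 2 × 336 = 672
  C–H: 8 × 427 = 3416
  C=C: 1 × 637 = 637
  H–H: 1 × 420 = 420
  Σ(broken) = 5145 kJ
Bonds formed (products):
  C–C: 3 × 336 = 1008
  C–H: 10 × 427 = 4270
  Σ(formed) = 5278 kJ
ΔH = Σ(broken) − Σ(formed) = 5145 − 5278 = −133 kJ
For 5× the reaction as written: 5 × (−133) = −665 kJ

ΔH = −665 kJ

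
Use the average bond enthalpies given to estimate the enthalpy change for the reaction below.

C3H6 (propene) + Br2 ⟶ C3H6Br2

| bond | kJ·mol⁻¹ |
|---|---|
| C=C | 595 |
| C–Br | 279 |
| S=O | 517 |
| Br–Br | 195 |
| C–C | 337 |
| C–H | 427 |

ΔH ≈ −105 kJ

Bonds broken (reactants):
  Br–Br: 1 × 195 = 195
  C–C: 1 × 337 = 337
  C–H: 6 × 427 = 2562
  C=C: 1 × 595 = 595
  Σ(broken) = 3689 kJ
Bonds formed (products):
  C–Br: 2 × 279 = 558
  C–C: 2 × 337 = 674
  C–H: 6 × 427 = 2562
  Σ(formed) = 3794 kJ
ΔH = Σ(broken) − Σ(formed) = 3689 − 3794 = −105 kJ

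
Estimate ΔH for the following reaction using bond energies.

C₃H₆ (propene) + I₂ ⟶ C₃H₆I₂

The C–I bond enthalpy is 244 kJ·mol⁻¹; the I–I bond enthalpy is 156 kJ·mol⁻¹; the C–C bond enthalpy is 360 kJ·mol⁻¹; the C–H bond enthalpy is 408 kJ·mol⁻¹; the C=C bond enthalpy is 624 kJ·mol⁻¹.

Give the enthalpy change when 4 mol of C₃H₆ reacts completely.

Bonds broken (reactants):
  C–C: 1 × 360 = 360
  C–H: 6 × 408 = 2448
  C=C: 1 × 624 = 624
  I–I: 1 × 156 = 156
  Σ(broken) = 3588 kJ
Bonds formed (products):
  C–C: 2 × 360 = 720
  C–H: 6 × 408 = 2448
  C–I: 2 × 244 = 488
  Σ(formed) = 3656 kJ
ΔH = Σ(broken) − Σ(formed) = 3588 − 3656 = −68 kJ
For 4× the reaction as written: 4 × (−68) = −272 kJ

ΔH = −272 kJ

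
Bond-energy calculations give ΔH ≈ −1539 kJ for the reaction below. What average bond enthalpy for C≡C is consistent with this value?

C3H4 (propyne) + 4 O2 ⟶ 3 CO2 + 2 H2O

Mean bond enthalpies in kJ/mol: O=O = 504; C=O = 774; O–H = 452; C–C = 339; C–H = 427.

D(C≡C) ≈ 850 kJ/mol

Let D be the C≡C bond energy.
Σ(broken) = 1×D + 1×339 + 4×427 + 4×504 = 4063 + D
Σ(formed) = 6×774 + 4×452 = 6452
ΔH = Σ(broken) − Σ(formed) = (4063 + D) − (6452) = −2389 + D
Setting this equal to −1539 kJ gives D = 850 kJ/mol.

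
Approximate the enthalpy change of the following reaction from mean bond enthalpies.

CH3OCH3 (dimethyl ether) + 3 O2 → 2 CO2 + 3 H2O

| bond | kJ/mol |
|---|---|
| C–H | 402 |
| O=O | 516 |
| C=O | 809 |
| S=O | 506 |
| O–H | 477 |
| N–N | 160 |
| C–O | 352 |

ΔH ≈ −1434 kJ

Bonds broken (reactants):
  C–H: 6 × 402 = 2412
  C–O: 2 × 352 = 704
  O=O: 3 × 516 = 1548
  Σ(broken) = 4664 kJ
Bonds formed (products):
  C=O: 4 × 809 = 3236
  O–H: 6 × 477 = 2862
  Σ(formed) = 6098 kJ
ΔH = Σ(broken) − Σ(formed) = 4664 − 6098 = −1434 kJ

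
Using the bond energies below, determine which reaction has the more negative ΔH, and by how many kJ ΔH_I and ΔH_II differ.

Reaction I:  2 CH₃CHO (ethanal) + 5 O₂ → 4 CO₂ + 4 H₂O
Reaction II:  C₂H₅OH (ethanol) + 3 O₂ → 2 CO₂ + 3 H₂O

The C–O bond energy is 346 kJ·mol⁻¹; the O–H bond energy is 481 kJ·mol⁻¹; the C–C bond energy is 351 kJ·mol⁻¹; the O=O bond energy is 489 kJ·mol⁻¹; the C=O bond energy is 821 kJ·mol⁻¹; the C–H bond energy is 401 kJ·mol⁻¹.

Reaction I:
  Bonds broken (reactants):
    C–C: 2 × 351 = 702
    C–H: 8 × 401 = 3208
    C=O: 2 × 821 = 1642
    O=O: 5 × 489 = 2445
    Σ(broken) = 7997 kJ
  Bonds formed (products):
    C=O: 8 × 821 = 6568
    O–H: 8 × 481 = 3848
    Σ(formed) = 10416 kJ
  ΔH_I = 7997 − 10416 = −2419 kJ
Reaction II:
  Bonds broken (reactants):
    C–C: 1 × 351 = 351
    C–H: 5 × 401 = 2005
    C–O: 1 × 346 = 346
    O–H: 1 × 481 = 481
    O=O: 3 × 489 = 1467
    Σ(broken) = 4650 kJ
  Bonds formed (products):
    C=O: 4 × 821 = 3284
    O–H: 6 × 481 = 2886
    Σ(formed) = 6170 kJ
  ΔH_II = 4650 − 6170 = −1520 kJ
ΔH_I − ΔH_II = −899 kJ, so reaction I has the more negative ΔH; |ΔH_I − ΔH_II| = 899 kJ.

Reaction I, by 899 kJ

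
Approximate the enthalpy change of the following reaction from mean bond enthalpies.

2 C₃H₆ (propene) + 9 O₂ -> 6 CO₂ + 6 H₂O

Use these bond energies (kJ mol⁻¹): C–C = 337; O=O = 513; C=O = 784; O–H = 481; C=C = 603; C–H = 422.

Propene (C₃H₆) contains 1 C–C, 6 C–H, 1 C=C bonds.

Bonds broken (reactants):
  C–C: 2 × 337 = 674
  C–H: 12 × 422 = 5064
  C=C: 2 × 603 = 1206
  O=O: 9 × 513 = 4617
  Σ(broken) = 11561 kJ
Bonds formed (products):
  C=O: 12 × 784 = 9408
  O–H: 12 × 481 = 5772
  Σ(formed) = 15180 kJ
ΔH = Σ(broken) − Σ(formed) = 11561 − 15180 = −3619 kJ

ΔH ≈ −3619 kJ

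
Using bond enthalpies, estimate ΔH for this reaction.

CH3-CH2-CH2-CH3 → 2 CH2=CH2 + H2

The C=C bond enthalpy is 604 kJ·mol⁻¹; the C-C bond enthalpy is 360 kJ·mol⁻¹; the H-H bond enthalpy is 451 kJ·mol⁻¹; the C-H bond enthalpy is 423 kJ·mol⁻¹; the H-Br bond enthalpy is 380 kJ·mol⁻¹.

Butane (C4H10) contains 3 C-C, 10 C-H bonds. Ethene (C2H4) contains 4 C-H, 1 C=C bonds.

ΔH ≈ +267 kJ

Bonds broken (reactants):
  C-C: 3 × 360 = 1080
  C-H: 10 × 423 = 4230
  Σ(broken) = 5310 kJ
Bonds formed (products):
  C-H: 8 × 423 = 3384
  C=C: 2 × 604 = 1208
  H-H: 1 × 451 = 451
  Σ(formed) = 5043 kJ
ΔH = Σ(broken) − Σ(formed) = 5310 − 5043 = +267 kJ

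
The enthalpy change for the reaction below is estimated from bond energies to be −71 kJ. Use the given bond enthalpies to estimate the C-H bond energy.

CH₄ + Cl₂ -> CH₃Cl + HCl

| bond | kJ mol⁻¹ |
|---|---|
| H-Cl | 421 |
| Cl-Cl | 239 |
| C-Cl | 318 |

D(C-H) ≈ 429 kJ/mol

Let D be the C-H bond energy.
Σ(broken) = 4×D + 1×239 = 239 + 4D
Σ(formed) = 1×318 + 3×D + 1×421 = 739 + 3D
ΔH = Σ(broken) − Σ(formed) = (239 + 4D) − (739 + 3D) = −500 + D
Setting this equal to −71 kJ gives D = 429 kJ/mol.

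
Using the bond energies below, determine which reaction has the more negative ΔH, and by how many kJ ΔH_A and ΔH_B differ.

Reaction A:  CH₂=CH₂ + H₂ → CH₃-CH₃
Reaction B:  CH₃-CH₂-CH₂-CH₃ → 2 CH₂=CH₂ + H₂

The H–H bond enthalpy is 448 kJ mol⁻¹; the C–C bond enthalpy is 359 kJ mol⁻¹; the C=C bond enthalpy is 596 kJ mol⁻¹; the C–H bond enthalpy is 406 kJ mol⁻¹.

Reaction A:
  Bonds broken (reactants):
    C–H: 4 × 406 = 1624
    C=C: 1 × 596 = 596
    H–H: 1 × 448 = 448
    Σ(broken) = 2668 kJ
  Bonds formed (products):
    C–C: 1 × 359 = 359
    C–H: 6 × 406 = 2436
    Σ(formed) = 2795 kJ
  ΔH_A = 2668 − 2795 = −127 kJ
Reaction B:
  Bonds broken (reactants):
    C–C: 3 × 359 = 1077
    C–H: 10 × 406 = 4060
    Σ(broken) = 5137 kJ
  Bonds formed (products):
    C–H: 8 × 406 = 3248
    C=C: 2 × 596 = 1192
    H–H: 1 × 448 = 448
    Σ(formed) = 4888 kJ
  ΔH_B = 5137 − 4888 = +249 kJ
ΔH_A − ΔH_B = −376 kJ, so reaction A has the more negative ΔH; |ΔH_A − ΔH_B| = 376 kJ.

Reaction A, by 376 kJ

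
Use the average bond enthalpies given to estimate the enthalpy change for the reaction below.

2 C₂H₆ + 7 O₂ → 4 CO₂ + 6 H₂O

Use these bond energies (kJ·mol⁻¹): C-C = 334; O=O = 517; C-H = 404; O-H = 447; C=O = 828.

ΔH ≈ −2853 kJ

Bonds broken (reactants):
  C-C: 2 × 334 = 668
  C-H: 12 × 404 = 4848
  O=O: 7 × 517 = 3619
  Σ(broken) = 9135 kJ
Bonds formed (products):
  C=O: 8 × 828 = 6624
  O-H: 12 × 447 = 5364
  Σ(formed) = 11988 kJ
ΔH = Σ(broken) − Σ(formed) = 9135 − 11988 = −2853 kJ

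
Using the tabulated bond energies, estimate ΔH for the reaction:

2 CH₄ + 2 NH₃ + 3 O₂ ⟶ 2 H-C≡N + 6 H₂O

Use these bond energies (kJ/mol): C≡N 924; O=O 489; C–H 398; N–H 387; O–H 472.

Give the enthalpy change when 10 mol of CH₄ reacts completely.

Bonds broken (reactants):
  C–H: 8 × 398 = 3184
  N–H: 6 × 387 = 2322
  O=O: 3 × 489 = 1467
  Σ(broken) = 6973 kJ
Bonds formed (products):
  C≡N: 2 × 924 = 1848
  C–H: 2 × 398 = 796
  O–H: 12 × 472 = 5664
  Σ(formed) = 8308 kJ
ΔH = Σ(broken) − Σ(formed) = 6973 − 8308 = −1335 kJ
For 5× the reaction as written: 5 × (−1335) = −6675 kJ

ΔH = −6675 kJ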